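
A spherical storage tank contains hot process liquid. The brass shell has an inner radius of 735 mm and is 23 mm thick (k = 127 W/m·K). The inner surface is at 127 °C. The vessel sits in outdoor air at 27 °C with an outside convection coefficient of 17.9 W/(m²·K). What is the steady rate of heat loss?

Each spherical layer contributes R = (1/r_i − 1/r_o)/(4πk):
R_brass shell = (1/0.735 − 1/0.758)/(4π×127) = 2.587×10^-5 K/W
R_outer film = 1/(h·4πr_o²) = 1/(17.9×4π×0.758²) = 0.007737 K/W
R_total = 0.007763 K/W
Q = ΔT/R_total = 100/0.007763

Q ≈ 12900 W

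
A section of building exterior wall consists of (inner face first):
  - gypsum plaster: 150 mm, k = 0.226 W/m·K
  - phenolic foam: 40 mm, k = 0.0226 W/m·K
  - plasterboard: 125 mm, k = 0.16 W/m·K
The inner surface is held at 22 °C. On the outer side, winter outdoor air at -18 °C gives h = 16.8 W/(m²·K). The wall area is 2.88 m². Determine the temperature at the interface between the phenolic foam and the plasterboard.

Using the resistance-network approach (series):
R_gypsum plaster = L/(kA) = 0.15/(0.226×2.88) = 0.2305 K/W
R_phenolic foam = L/(kA) = 0.04/(0.0226×2.88) = 0.6146 K/W
R_plasterboard = L/(kA) = 0.125/(0.16×2.88) = 0.2713 K/W
R_outer film = 1/(h_o·A) = 1/(16.8×2.88) = 0.02067 K/W
R_total = 1.137 K/W;  Q = ΔT/R_total = 40/1.137 = 35.18 W
T_interface = T_inner − Q·ΣR(inner→interface) = 22 − 35.2×0.845

T ≈ -7.73 °C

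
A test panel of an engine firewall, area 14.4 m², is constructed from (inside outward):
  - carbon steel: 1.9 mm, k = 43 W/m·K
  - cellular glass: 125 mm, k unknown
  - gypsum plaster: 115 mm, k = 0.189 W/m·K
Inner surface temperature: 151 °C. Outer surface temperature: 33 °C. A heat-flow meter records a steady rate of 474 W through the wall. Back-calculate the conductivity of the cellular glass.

Model the wall as resistances in series:
R_carbon steel = L/(kA) = 0.0019/(43×14.4) = 3.068×10^-6 K/W
R_gypsum plaster = L/(kA) = 0.115/(0.189×14.4) = 0.04225 K/W
Sum of known resistances R_other = 0.04226 K/W
Total R = ΔT/Q = 118/474 = 0.2489 K/W
R_cellular glass = R_total − R_other = 0.2067 K/W
k = L/(R·A) = 0.125/(0.2067×14.4)

k ≈ 0.042 W/(m·K)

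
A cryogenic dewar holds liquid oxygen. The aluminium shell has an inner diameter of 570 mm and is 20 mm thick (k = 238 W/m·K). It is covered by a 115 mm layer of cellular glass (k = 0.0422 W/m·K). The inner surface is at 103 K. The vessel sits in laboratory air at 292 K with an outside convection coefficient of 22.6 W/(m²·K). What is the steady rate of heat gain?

Spherical conduction: R = (1/r_in − 1/r_out)/(4πk) per layer; series-sum.
R_aluminium shell = (1/0.285 − 1/0.305)/(4π×238) = 7.693×10^-5 K/W
R_cellular glass = (1/0.305 − 1/0.42)/(4π×0.0422) = 1.693 K/W
R_outer film = 1/(h·4πr_o²) = 1/(22.6×4π×0.42²) = 0.01996 K/W
R_total = 1.713 K/W
Q = ΔT/R_total = 189/1.713

Q ≈ 110 W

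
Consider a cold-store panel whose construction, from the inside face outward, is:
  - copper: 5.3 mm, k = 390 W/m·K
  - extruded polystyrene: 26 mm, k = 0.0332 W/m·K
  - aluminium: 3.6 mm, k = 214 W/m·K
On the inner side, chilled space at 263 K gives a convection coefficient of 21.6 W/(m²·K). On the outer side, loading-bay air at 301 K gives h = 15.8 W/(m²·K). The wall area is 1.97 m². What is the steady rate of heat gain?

Q ≈ 83.9 W

Using the resistance-network approach (series):
R_inner film = 1/(h_i·A) = 1/(21.6×1.97) = 0.0235 K/W
R_copper = L/(kA) = 0.0053/(390×1.97) = 6.898×10^-6 K/W
R_extruded polystyrene = L/(kA) = 0.026/(0.0332×1.97) = 0.3975 K/W
R_aluminium = L/(kA) = 0.0036/(214×1.97) = 8.539×10^-6 K/W
R_outer film = 1/(h_o·A) = 1/(15.8×1.97) = 0.03213 K/W
R_total = 0.4532 K/W
Q = ΔT / R_total = 38 / 0.4532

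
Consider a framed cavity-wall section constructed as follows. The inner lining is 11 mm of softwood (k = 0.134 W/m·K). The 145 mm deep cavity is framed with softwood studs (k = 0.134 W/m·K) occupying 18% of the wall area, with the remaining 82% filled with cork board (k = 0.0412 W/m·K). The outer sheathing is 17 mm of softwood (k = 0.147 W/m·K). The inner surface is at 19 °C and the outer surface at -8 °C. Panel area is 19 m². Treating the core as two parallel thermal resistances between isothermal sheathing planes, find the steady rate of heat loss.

Sheathing layers in series; stud and cavity paths in parallel between them.
R_inner = 0.011/(0.134×19) = 0.004321 K/W
R_stud  = 0.145/(0.134×0.18×19) = 0.3164 K/W
R_cav   = 0.145/(0.0412×0.82×19) = 0.2259 K/W
1/R_core = 1/R_stud + 1/R_cav → R_core = 0.1318 K/W
R_outer = 0.017/(0.147×19) = 0.006087 K/W
R_total = 0.1422 K/W
Q = ΔT/R_total = 27/0.1422

Q ≈ 190 W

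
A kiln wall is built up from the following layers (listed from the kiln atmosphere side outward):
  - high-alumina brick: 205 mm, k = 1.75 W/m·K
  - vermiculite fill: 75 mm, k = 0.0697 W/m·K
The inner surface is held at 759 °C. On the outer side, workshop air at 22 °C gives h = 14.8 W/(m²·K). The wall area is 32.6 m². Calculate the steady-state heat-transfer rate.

Q ≈ 19100 W

Treating each layer as a thermal resistance in series:
R_high-alumina brick = L/(kA) = 0.205/(1.75×32.6) = 0.003593 K/W
R_vermiculite fill = L/(kA) = 0.075/(0.0697×32.6) = 0.03301 K/W
R_outer film = 1/(h_o·A) = 1/(14.8×32.6) = 0.002073 K/W
R_total = 0.03867 K/W
Q = ΔT / R_total = 737 / 0.03867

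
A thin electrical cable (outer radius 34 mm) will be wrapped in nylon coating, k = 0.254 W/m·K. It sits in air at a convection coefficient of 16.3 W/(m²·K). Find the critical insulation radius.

For a cylinder r_cr = k/h = 0.254/16.3
r_cr = 15.6 mm; since the bare radius (34 mm) is above r_cr, any added insulation will reduce heat loss.

r_cr ≈ 15.6 mm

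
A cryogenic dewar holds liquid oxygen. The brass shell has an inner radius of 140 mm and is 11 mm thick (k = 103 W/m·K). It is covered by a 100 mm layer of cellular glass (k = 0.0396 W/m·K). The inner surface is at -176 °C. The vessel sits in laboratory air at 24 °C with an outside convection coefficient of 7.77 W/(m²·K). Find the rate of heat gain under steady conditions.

For a spherical shell R = (1/r₁ − 1/r₂)/(4πk); film R = 1/(h·4πr²). In series:
R_brass shell = (1/0.14 − 1/0.151)/(4π×103) = 4.02×10^-4 K/W
R_cellular glass = (1/0.151 − 1/0.251)/(4π×0.0396) = 5.302 K/W
R_outer film = 1/(h·4πr_o²) = 1/(7.77×4π×0.251²) = 0.1626 K/W
R_total = 5.465 K/W
Q = ΔT/R_total = 200/5.465

Q ≈ 36.6 W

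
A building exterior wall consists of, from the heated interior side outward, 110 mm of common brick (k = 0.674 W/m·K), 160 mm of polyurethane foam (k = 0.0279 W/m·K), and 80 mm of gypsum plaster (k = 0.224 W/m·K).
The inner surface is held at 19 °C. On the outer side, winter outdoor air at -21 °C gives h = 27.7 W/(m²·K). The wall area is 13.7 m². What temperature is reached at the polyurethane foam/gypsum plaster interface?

T ≈ -18.5 °C

Treating each layer as a thermal resistance in series:
R_common brick = L/(kA) = 0.11/(0.674×13.7) = 0.01191 K/W
R_polyurethane foam = L/(kA) = 0.16/(0.0279×13.7) = 0.4186 K/W
R_gypsum plaster = L/(kA) = 0.08/(0.224×13.7) = 0.02607 K/W
R_outer film = 1/(h_o·A) = 1/(27.7×13.7) = 0.002635 K/W
R_total = 0.4592 K/W;  Q = ΔT/R_total = 40/0.4592 = 87.11 W
T_interface = T_inner − Q·ΣR(inner→interface) = 19 − 87.1×0.4305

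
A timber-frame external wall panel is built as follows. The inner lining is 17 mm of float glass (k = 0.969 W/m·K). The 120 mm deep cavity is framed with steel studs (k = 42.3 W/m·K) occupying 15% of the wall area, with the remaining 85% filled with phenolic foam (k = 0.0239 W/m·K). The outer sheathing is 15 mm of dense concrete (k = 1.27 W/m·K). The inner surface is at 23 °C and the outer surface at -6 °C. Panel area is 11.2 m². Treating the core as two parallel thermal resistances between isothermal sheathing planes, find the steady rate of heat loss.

Sheathing layers in series; stud and cavity paths in parallel between them.
R_inner = 0.017/(0.969×11.2) = 0.001566 K/W
R_stud  = 0.12/(42.3×0.15×11.2) = 0.001689 K/W
R_cav   = 0.12/(0.0239×0.85×11.2) = 0.5274 K/W
1/R_core = 1/R_stud + 1/R_cav → R_core = 0.001683 K/W
R_outer = 0.015/(1.27×11.2) = 0.001055 K/W
R_total = 0.004304 K/W
Q = ΔT/R_total = 29/0.004304

Q ≈ 6740 W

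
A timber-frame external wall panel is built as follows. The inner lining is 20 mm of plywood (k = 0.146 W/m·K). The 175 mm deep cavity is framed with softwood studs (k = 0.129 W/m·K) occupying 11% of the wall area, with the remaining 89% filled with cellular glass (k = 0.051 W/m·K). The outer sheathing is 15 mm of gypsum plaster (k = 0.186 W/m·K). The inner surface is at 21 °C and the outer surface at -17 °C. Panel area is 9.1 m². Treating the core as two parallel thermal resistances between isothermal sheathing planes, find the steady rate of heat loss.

Sheathing layers in series; stud and cavity paths in parallel between them.
R_inner = 0.02/(0.146×9.1) = 0.01505 K/W
R_stud  = 0.175/(0.129×0.11×9.1) = 1.355 K/W
R_cav   = 0.175/(0.051×0.89×9.1) = 0.4237 K/W
1/R_core = 1/R_stud + 1/R_cav → R_core = 0.3228 K/W
R_outer = 0.015/(0.186×9.1) = 0.008862 K/W
R_total = 0.3467 K/W
Q = ΔT/R_total = 38/0.3467

Q ≈ 110 W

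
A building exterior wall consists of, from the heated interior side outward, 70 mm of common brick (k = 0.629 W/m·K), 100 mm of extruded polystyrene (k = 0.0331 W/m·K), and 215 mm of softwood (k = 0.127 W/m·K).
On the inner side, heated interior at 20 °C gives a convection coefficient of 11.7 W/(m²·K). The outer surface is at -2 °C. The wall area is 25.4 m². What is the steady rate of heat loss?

Thermal resistances in series:
R_inner film = 1/(h_i·A) = 1/(11.7×25.4) = 0.003365 K/W
R_common brick = L/(kA) = 0.07/(0.629×25.4) = 0.004381 K/W
R_extruded polystyrene = L/(kA) = 0.1/(0.0331×25.4) = 0.1189 K/W
R_softwood = L/(kA) = 0.215/(0.127×25.4) = 0.06665 K/W
R_total = 0.1933 K/W
Q = ΔT / R_total = 22 / 0.1933

Q ≈ 114 W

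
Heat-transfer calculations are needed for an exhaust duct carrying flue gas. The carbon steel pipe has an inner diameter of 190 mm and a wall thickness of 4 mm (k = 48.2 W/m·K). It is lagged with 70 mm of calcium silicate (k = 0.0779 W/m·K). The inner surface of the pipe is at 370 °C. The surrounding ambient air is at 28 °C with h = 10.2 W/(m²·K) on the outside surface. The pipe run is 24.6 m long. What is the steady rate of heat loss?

Q ≈ 7100 W

Treating each annulus and film as a series resistance:
R_carbon steel pipe wall = ln(99/95)/(2π×48.2×24.6) = 5.536×10^-6 K/W
R_calcium silicate = ln(169/99)/(2π×0.0779×24.6) = 0.04441 K/W
R_outer film = 1/(h_o·2πr_oL) = 1/(10.2×2π×0.169×24.6) = 0.003753 K/W
R_total = 0.04817 K/W
Q = ΔT/R_total = 342/0.04817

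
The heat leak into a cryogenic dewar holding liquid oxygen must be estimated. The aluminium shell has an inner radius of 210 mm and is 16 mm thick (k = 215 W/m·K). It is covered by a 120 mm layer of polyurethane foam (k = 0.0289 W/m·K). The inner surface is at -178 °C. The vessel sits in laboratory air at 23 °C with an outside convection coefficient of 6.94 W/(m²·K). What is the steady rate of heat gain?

Spherical conduction: R = (1/r_in − 1/r_out)/(4πk) per layer; series-sum.
R_aluminium shell = (1/0.21 − 1/0.226)/(4π×215) = 1.248×10^-4 K/W
R_polyurethane foam = (1/0.226 − 1/0.346)/(4π×0.0289) = 4.226 K/W
R_outer film = 1/(h·4πr_o²) = 1/(6.94×4π×0.346²) = 0.09578 K/W
R_total = 4.322 K/W
Q = ΔT/R_total = 201/4.322

Q ≈ 46.5 W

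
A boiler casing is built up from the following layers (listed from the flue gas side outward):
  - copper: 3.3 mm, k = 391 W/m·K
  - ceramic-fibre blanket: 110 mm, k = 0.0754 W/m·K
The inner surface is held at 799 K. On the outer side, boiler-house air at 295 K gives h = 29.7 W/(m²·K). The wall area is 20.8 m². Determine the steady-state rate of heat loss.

Q ≈ 7020 W

Using the resistance-network approach (series):
R_copper = L/(kA) = 0.0033/(391×20.8) = 4.058×10^-7 K/W
R_ceramic-fibre blanket = L/(kA) = 0.11/(0.0754×20.8) = 0.07014 K/W
R_outer film = 1/(h_o·A) = 1/(29.7×20.8) = 0.001619 K/W
R_total = 0.07176 K/W
Q = ΔT / R_total = 504 / 0.07176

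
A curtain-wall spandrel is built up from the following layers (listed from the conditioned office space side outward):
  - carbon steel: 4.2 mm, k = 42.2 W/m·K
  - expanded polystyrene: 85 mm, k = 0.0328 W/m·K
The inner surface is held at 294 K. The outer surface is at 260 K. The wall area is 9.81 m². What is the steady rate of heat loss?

Q ≈ 129 W

Series thermal resistances:
R_carbon steel = L/(kA) = 0.0042/(42.2×9.81) = 1.015×10^-5 K/W
R_expanded polystyrene = L/(kA) = 0.085/(0.0328×9.81) = 0.2642 K/W
R_total = 0.2642 K/W
Q = ΔT / R_total = 34 / 0.2642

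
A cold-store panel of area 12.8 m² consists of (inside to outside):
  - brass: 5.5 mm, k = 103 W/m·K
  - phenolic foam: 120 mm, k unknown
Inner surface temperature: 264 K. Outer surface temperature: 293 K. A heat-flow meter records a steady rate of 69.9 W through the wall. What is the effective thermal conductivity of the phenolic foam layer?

Series thermal resistances:
R_brass = L/(kA) = 0.0055/(103×12.8) = 4.172×10^-6 K/W
Sum of known resistances R_other = 4.172×10^-6 K/W
Total R = ΔT/Q = 29/69.9 = 0.4149 K/W
R_phenolic foam = R_total − R_other = 0.4149 K/W
k = L/(R·A) = 0.12/(0.4149×12.8)

k ≈ 0.0226 W/(m·K)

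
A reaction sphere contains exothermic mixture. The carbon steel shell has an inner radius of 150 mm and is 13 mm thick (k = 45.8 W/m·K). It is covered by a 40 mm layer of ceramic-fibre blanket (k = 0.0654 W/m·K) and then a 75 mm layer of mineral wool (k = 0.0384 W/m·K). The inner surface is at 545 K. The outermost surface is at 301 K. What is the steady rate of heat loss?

Radial (spherical) resistances in series:
R_carbon steel shell = (1/0.15 − 1/0.163)/(4π×45.8) = 9.238×10^-4 K/W
R_ceramic-fibre blanket = (1/0.163 − 1/0.203)/(4π×0.0654) = 1.471 K/W
R_mineral wool = (1/0.203 − 1/0.278)/(4π×0.0384) = 2.754 K/W
R_total = 4.226 K/W
Q = ΔT/R_total = 244/4.226

Q ≈ 57.7 W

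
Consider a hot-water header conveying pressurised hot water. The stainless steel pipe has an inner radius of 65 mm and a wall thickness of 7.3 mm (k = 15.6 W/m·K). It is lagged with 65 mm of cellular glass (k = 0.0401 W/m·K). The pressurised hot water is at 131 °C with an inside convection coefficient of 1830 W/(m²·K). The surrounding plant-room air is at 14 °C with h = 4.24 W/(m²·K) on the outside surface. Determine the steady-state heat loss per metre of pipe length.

For a radial system each layer contributes R = ln(r_out/r_in)/(2πkL); films add R = 1/(hA).
R_inner film = 1/(h_i·2πr₁L) = 1/(1830×2π×0.065×1) = 0.001338 K/W
R_stainless steel pipe wall = ln(72.3/65)/(2π×15.6×1) = 0.001086 K/W
R_cellular glass = ln(137.3/72.3)/(2π×0.0401×1) = 2.545 K/W
R_outer film = 1/(h_o·2πr_oL) = 1/(4.24×2π×0.1373×1) = 0.2734 K/W
R_total = 2.821 K/W
Q = ΔT/R_total = 117/2.821

q′ ≈ 41.5 W/m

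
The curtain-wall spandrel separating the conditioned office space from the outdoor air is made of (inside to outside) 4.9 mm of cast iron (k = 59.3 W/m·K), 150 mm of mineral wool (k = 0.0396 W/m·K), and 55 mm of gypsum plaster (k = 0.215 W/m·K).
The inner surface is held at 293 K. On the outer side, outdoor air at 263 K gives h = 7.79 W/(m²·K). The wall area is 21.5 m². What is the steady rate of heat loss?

Q ≈ 155 W

Model the wall as resistances in series:
R_cast iron = L/(kA) = 0.0049/(59.3×21.5) = 3.843×10^-6 K/W
R_mineral wool = L/(kA) = 0.15/(0.0396×21.5) = 0.1762 K/W
R_gypsum plaster = L/(kA) = 0.055/(0.215×21.5) = 0.0119 K/W
R_outer film = 1/(h_o·A) = 1/(7.79×21.5) = 0.005971 K/W
R_total = 0.1941 K/W
Q = ΔT / R_total = 30 / 0.1941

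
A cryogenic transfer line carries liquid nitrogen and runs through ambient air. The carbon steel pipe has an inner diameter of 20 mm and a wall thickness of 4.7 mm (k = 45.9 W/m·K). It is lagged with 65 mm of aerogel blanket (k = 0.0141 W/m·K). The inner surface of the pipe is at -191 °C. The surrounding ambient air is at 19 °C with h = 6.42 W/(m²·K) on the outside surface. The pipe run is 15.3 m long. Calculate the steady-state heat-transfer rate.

Radial resistances (cylindrical: R_cond = ln(r_o/r_i)/(2πkL), R_conv = 1/(h·2πrL)):
R_carbon steel pipe wall = ln(14.7/10)/(2π×45.9×15.3) = 8.731×10^-5 K/W
R_aerogel blanket = ln(79.7/14.7)/(2π×0.0141×15.3) = 1.247 K/W
R_outer film = 1/(h_o·2πr_oL) = 1/(6.42×2π×0.0797×15.3) = 0.02033 K/W
R_total = 1.268 K/W
Q = ΔT/R_total = 210/1.268

Q ≈ 166 W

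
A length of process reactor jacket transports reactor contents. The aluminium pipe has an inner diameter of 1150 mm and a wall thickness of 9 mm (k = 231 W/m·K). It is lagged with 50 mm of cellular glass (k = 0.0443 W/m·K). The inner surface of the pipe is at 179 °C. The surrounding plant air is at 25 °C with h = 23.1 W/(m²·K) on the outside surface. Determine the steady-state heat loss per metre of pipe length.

q′ ≈ 503 W/m

Treating each annulus and film as a series resistance:
R_aluminium pipe wall = ln(584/575)/(2π×231×1) = 1.07×10^-5 K/W
R_cellular glass = ln(634/584)/(2π×0.0443×1) = 0.2951 K/W
R_outer film = 1/(h_o·2πr_oL) = 1/(23.1×2π×0.634×1) = 0.01087 K/W
R_total = 0.306 K/W
Q = ΔT/R_total = 154/0.306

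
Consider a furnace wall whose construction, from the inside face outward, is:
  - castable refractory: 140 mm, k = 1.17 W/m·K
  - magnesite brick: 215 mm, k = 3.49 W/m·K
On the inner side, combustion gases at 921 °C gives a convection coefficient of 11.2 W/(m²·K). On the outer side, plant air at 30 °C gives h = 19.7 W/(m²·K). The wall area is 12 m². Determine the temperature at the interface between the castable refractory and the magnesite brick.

Treating each layer as a thermal resistance in series:
R_inner film = 1/(h_i·A) = 1/(11.2×12) = 0.00744 K/W
R_castable refractory = L/(kA) = 0.14/(1.17×12) = 0.009972 K/W
R_magnesite brick = L/(kA) = 0.215/(3.49×12) = 0.005134 K/W
R_outer film = 1/(h_o·A) = 1/(19.7×12) = 0.00423 K/W
R_total = 0.02678 K/W;  Q = ΔT/R_total = 891/0.02678 = 33280 W
T_interface = T_inner − Q·ΣR(inner→interface) = 921 − 33300×0.01741

T ≈ 342 °C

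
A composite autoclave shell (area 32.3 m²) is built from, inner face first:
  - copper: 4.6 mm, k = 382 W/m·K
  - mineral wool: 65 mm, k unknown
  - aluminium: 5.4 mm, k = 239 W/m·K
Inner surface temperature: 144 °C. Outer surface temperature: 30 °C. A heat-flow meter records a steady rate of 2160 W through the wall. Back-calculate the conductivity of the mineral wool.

Thermal resistances in series:
R_copper = L/(kA) = 0.0046/(382×32.3) = 3.728×10^-7 K/W
R_aluminium = L/(kA) = 0.0054/(239×32.3) = 6.995×10^-7 K/W
Sum of known resistances R_other = 1.072×10^-6 K/W
Total R = ΔT/Q = 114/2160 = 0.05278 K/W
R_mineral wool = R_total − R_other = 0.05278 K/W
k = L/(R·A) = 0.065/(0.05278×32.3)

k ≈ 0.0381 W/(m·K)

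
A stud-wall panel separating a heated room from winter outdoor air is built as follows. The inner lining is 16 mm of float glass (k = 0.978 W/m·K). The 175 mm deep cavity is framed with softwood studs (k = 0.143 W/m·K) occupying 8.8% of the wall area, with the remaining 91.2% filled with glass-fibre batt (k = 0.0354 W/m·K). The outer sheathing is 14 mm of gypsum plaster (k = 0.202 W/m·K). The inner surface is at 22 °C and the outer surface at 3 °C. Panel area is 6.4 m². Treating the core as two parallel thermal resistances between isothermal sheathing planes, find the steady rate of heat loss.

Q ≈ 30.5 W

Sheathing layers in series; stud and cavity paths in parallel between them.
R_inner = 0.016/(0.978×6.4) = 0.002556 K/W
R_stud  = 0.175/(0.143×0.088×6.4) = 2.173 K/W
R_cav   = 0.175/(0.0354×0.912×6.4) = 0.847 K/W
1/R_core = 1/R_stud + 1/R_cav → R_core = 0.6094 K/W
R_outer = 0.014/(0.202×6.4) = 0.01083 K/W
R_total = 0.6228 K/W
Q = ΔT/R_total = 19/0.6228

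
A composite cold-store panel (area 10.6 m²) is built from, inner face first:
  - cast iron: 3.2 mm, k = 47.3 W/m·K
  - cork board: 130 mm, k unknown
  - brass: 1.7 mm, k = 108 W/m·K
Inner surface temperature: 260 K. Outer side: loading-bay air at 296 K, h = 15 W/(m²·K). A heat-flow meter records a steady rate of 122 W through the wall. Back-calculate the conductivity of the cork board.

k ≈ 0.0425 W/(m·K)

Model the wall as resistances in series:
R_cast iron = L/(kA) = 0.0032/(47.3×10.6) = 6.382×10^-6 K/W
R_brass = L/(kA) = 0.0017/(108×10.6) = 1.485×10^-6 K/W
R_outer film = 1/(h_o·A) = 1/(15×10.6) = 0.006289 K/W
Sum of known resistances R_other = 0.006297 K/W
Total R = ΔT/Q = 36/122 = 0.2951 K/W
R_cork board = R_total − R_other = 0.2888 K/W
k = L/(R·A) = 0.13/(0.2888×10.6)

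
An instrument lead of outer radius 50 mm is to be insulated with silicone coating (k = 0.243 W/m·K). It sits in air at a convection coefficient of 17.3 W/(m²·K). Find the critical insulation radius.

r_cr ≈ 14 mm

For a cylinder r_cr = k/h = 0.243/17.3
r_cr = 14 mm; since the bare radius (50 mm) is above r_cr, any added insulation will reduce heat loss.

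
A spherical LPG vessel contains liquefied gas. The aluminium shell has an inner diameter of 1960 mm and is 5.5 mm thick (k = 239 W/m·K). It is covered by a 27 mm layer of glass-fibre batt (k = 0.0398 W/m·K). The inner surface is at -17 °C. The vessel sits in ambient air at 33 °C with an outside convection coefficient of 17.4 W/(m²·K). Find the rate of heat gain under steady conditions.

Radial (spherical) resistances in series:
R_aluminium shell = (1/0.98 − 1/0.9855)/(4π×239) = 1.896×10^-6 K/W
R_glass-fibre batt = (1/0.9855 − 1/1.0125)/(4π×0.0398) = 0.0541 K/W
R_outer film = 1/(h·4πr_o²) = 1/(17.4×4π×1.0125²) = 0.004461 K/W
R_total = 0.05857 K/W
Q = ΔT/R_total = 50/0.05857

Q ≈ 854 W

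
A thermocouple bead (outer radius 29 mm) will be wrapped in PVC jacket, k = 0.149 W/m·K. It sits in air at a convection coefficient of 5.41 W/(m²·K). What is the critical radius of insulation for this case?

For a sphere r_cr = 2k/h = 2×0.149/5.41
r_cr = 55.1 mm; since the bare radius (29 mm) is below r_cr, adding a thin layer of insulation will *increase* heat loss.

r_cr ≈ 55.1 mm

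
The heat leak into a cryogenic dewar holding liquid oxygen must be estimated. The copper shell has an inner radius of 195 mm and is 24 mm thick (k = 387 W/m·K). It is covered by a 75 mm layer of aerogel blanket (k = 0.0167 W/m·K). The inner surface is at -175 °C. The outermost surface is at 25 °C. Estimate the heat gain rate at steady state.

Spherical conduction: R = (1/r_in − 1/r_out)/(4πk) per layer; series-sum.
R_copper shell = (1/0.195 − 1/0.219)/(4π×387) = 1.156×10^-4 K/W
R_aerogel blanket = (1/0.219 − 1/0.294)/(4π×0.0167) = 5.551 K/W
R_total = 5.551 K/W
Q = ΔT/R_total = 200/5.551

Q ≈ 36 W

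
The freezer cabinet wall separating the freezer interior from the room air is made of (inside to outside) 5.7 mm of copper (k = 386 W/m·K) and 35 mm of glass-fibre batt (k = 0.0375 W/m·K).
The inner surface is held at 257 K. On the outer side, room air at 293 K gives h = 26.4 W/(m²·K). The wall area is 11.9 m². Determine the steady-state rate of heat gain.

Q ≈ 441 W

Treating each layer as a thermal resistance in series:
R_copper = L/(kA) = 0.0057/(386×11.9) = 1.241×10^-6 K/W
R_glass-fibre batt = L/(kA) = 0.035/(0.0375×11.9) = 0.07843 K/W
R_outer film = 1/(h_o·A) = 1/(26.4×11.9) = 0.003183 K/W
R_total = 0.08162 K/W
Q = ΔT / R_total = 36 / 0.08162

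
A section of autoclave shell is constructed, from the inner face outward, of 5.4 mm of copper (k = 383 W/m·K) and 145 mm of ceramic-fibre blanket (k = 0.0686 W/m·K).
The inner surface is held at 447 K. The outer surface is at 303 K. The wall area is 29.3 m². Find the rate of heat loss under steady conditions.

Thermal resistances in series:
R_copper = L/(kA) = 0.0054/(383×29.3) = 4.812×10^-7 K/W
R_ceramic-fibre blanket = L/(kA) = 0.145/(0.0686×29.3) = 0.07214 K/W
R_total = 0.07214 K/W
Q = ΔT / R_total = 144 / 0.07214

Q ≈ 2000 W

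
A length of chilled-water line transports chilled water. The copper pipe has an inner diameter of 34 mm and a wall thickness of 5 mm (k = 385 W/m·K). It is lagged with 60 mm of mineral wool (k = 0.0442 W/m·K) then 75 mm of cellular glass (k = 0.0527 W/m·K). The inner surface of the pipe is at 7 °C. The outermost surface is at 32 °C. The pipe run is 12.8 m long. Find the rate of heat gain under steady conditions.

For a radial system each layer contributes R = ln(r_out/r_in)/(2πkL); films add R = 1/(hA).
R_copper pipe wall = ln(22/17)/(2π×385×12.8) = 8.327×10^-6 K/W
R_mineral wool = ln(82/22)/(2π×0.0442×12.8) = 0.3701 K/W
R_cellular glass = ln(157/82)/(2π×0.0527×12.8) = 0.1532 K/W
R_total = 0.5234 K/W
Q = ΔT/R_total = 25/0.5234

Q ≈ 47.8 W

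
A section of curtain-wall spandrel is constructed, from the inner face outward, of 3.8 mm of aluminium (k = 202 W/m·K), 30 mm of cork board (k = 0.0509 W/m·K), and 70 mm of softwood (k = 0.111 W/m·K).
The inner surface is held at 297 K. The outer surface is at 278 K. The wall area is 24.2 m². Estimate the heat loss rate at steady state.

Thermal resistances in series:
R_aluminium = L/(kA) = 0.0038/(202×24.2) = 7.774×10^-7 K/W
R_cork board = L/(kA) = 0.03/(0.0509×24.2) = 0.02435 K/W
R_softwood = L/(kA) = 0.07/(0.111×24.2) = 0.02606 K/W
R_total = 0.05041 K/W
Q = ΔT / R_total = 19 / 0.05041

Q ≈ 377 W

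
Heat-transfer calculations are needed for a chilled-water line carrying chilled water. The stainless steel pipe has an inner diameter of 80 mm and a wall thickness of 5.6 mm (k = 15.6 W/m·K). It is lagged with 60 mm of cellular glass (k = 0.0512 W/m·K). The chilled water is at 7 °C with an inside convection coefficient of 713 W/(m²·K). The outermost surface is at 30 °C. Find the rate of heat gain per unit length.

For a radial system each layer contributes R = ln(r_out/r_in)/(2πkL); films add R = 1/(hA).
R_inner film = 1/(h_i·2πr₁L) = 1/(713×2π×0.04×1) = 0.00558 K/W
R_stainless steel pipe wall = ln(45.6/40)/(2π×15.6×1) = 0.001337 K/W
R_cellular glass = ln(105.6/45.6)/(2π×0.0512×1) = 2.61 K/W
R_total = 2.617 K/W
Q = ΔT/R_total = 23/2.617

q′ ≈ 8.79 W/m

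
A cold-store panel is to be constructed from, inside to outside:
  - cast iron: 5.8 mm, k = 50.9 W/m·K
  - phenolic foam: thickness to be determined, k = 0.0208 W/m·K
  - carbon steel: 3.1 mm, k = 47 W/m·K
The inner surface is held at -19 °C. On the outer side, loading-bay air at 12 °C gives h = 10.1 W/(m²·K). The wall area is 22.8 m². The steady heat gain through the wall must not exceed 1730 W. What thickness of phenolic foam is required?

L ≈ 6.43 mm

Series thermal resistances:
R_cast iron = L/(kA) = 0.0058/(50.9×22.8) = 4.998×10^-6 K/W
R_carbon steel = L/(kA) = 0.0031/(47×22.8) = 2.893×10^-6 K/W
R_outer film = 1/(h_o·A) = 1/(10.1×22.8) = 0.004343 K/W
Sum of the known resistances R_other = 0.00435 K/W
Required total resistance R_tot = ΔT/Q_allow = 31/1730 = 0.01792 K/W
R_phenolic foam = R_tot − R_other = 0.01357 K/W
L = R·k·A = 0.01357×0.0208×22.8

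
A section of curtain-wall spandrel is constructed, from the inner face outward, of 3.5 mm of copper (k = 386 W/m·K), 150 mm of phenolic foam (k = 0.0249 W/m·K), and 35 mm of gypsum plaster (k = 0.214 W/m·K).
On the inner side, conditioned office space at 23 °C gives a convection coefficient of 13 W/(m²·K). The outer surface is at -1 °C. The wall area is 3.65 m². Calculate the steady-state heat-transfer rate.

Q ≈ 14 W

Model the wall as resistances in series:
R_inner film = 1/(h_i·A) = 1/(13×3.65) = 0.02107 K/W
R_copper = L/(kA) = 0.0035/(386×3.65) = 2.484×10^-6 K/W
R_phenolic foam = L/(kA) = 0.15/(0.0249×3.65) = 1.65 K/W
R_gypsum plaster = L/(kA) = 0.035/(0.214×3.65) = 0.04481 K/W
R_total = 1.716 K/W
Q = ΔT / R_total = 24 / 1.716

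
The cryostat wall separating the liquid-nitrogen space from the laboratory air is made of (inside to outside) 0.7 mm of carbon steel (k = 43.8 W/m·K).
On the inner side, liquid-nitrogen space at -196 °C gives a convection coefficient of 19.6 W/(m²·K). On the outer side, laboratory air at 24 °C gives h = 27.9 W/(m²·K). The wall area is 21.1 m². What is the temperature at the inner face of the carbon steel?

Treating each layer as a thermal resistance in series:
R_inner film = 1/(h_i·A) = 1/(19.6×21.1) = 0.002418 K/W
R_carbon steel = L/(kA) = 0.0007/(43.8×21.1) = 7.574×10^-7 K/W
R_outer film = 1/(h_o·A) = 1/(27.9×21.1) = 0.001699 K/W
R_total = 0.004117 K/W;  Q = ΔT/R_total = 220/0.004117 = 53430 W
T_interface = T_inner + Q·ΣR(inner→interface) = -196 + 53400×0.002418

T ≈ -66.8 °C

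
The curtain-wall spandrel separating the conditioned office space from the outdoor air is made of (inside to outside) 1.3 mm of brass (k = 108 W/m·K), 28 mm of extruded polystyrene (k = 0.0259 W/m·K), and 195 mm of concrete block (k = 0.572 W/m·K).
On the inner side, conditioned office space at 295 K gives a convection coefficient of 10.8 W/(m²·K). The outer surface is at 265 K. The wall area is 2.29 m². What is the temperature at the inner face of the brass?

Series thermal resistances:
R_inner film = 1/(h_i·A) = 1/(10.8×2.29) = 0.04043 K/W
R_brass = L/(kA) = 0.0013/(108×2.29) = 5.256×10^-6 K/W
R_extruded polystyrene = L/(kA) = 0.028/(0.0259×2.29) = 0.4721 K/W
R_concrete block = L/(kA) = 0.195/(0.572×2.29) = 0.1489 K/W
R_total = 0.6614 K/W;  Q = ΔT/R_total = 30/0.6614 = 45.36 W
T_interface = T_inner − Q·ΣR(inner→interface) = 295 − 45.4×0.04043

T ≈ 293 K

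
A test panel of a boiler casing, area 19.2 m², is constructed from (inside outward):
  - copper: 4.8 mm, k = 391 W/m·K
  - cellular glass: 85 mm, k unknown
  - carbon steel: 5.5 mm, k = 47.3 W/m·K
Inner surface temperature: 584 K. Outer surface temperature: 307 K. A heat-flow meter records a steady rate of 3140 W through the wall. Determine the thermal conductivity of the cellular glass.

Treating each layer as a thermal resistance in series:
R_copper = L/(kA) = 0.0048/(391×19.2) = 6.394×10^-7 K/W
R_carbon steel = L/(kA) = 0.0055/(47.3×19.2) = 6.056×10^-6 K/W
Sum of known resistances R_other = 6.696×10^-6 K/W
Total R = ΔT/Q = 277/3140 = 0.08822 K/W
R_cellular glass = R_total − R_other = 0.08821 K/W
k = L/(R·A) = 0.085/(0.08821×19.2)

k ≈ 0.0502 W/(m·K)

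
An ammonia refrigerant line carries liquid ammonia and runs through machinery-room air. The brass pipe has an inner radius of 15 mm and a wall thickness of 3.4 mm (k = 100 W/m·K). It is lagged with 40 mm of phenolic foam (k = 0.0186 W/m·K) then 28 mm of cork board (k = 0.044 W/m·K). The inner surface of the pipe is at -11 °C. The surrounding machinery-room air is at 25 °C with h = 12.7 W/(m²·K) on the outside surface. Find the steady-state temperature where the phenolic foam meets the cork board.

T ≈ 20.1 °C

Treating each annulus and film as a series resistance:
R_brass pipe wall = ln(18.4/15)/(2π×100×1) = 3.252×10^-4 K/W
R_phenolic foam = ln(58.4/18.4)/(2π×0.0186×1) = 9.883 K/W
R_cork board = ln(86.4/58.4)/(2π×0.044×1) = 1.417 K/W
R_outer film = 1/(h_o·2πr_oL) = 1/(12.7×2π×0.0864×1) = 0.145 K/W
R_total = 11.44 K/W
Q = ΔT/R_total = 36/11.44
Q = 3.15 W/m
T_interface = T_inner + Q·ΣR(inner→interface) = -11 + 3.15×9.883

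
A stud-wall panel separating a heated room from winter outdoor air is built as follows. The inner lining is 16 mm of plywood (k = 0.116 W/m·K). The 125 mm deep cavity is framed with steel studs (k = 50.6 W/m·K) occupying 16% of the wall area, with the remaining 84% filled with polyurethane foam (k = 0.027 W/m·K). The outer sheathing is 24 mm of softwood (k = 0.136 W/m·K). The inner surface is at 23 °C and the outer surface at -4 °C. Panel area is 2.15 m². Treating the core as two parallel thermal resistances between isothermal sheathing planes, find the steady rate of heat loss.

Sheathing layers in series; stud and cavity paths in parallel between them.
R_inner = 0.016/(0.116×2.15) = 0.06415 K/W
R_stud  = 0.125/(50.6×0.16×2.15) = 0.007181 K/W
R_cav   = 0.125/(0.027×0.84×2.15) = 2.563 K/W
1/R_core = 1/R_stud + 1/R_cav → R_core = 0.007161 K/W
R_outer = 0.024/(0.136×2.15) = 0.08208 K/W
R_total = 0.1534 K/W
Q = ΔT/R_total = 27/0.1534

Q ≈ 176 W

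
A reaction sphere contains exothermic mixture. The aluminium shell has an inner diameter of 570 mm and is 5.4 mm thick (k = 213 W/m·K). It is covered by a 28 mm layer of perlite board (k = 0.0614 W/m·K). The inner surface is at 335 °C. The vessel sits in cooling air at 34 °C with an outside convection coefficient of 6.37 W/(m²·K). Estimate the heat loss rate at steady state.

Q ≈ 584 W

For a spherical shell R = (1/r₁ − 1/r₂)/(4πk); film R = 1/(h·4πr²). In series:
R_aluminium shell = (1/0.285 − 1/0.2904)/(4π×213) = 2.438×10^-5 K/W
R_perlite board = (1/0.2904 − 1/0.3184)/(4π×0.0614) = 0.3925 K/W
R_outer film = 1/(h·4πr_o²) = 1/(6.37×4π×0.3184²) = 0.1232 K/W
R_total = 0.5157 K/W
Q = ΔT/R_total = 301/0.5157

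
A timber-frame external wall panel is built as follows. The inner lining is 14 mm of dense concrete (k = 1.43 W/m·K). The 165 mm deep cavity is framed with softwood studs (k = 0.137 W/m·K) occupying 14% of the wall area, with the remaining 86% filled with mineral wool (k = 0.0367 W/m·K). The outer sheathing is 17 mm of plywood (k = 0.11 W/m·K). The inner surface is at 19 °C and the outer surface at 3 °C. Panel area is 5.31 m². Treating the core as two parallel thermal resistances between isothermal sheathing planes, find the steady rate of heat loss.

Sheathing layers in series; stud and cavity paths in parallel between them.
R_inner = 0.014/(1.43×5.31) = 0.001844 K/W
R_stud  = 0.165/(0.137×0.14×5.31) = 1.62 K/W
R_cav   = 0.165/(0.0367×0.86×5.31) = 0.9845 K/W
1/R_core = 1/R_stud + 1/R_cav → R_core = 0.6124 K/W
R_outer = 0.017/(0.11×5.31) = 0.0291 K/W
R_total = 0.6433 K/W
Q = ΔT/R_total = 16/0.6433

Q ≈ 24.9 W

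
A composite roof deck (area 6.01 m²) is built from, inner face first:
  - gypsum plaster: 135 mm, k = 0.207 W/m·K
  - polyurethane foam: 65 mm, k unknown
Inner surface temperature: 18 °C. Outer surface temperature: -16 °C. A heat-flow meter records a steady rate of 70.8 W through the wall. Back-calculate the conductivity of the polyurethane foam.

Using the resistance-network approach (series):
R_gypsum plaster = L/(kA) = 0.135/(0.207×6.01) = 0.1085 K/W
Sum of known resistances R_other = 0.1085 K/W
Total R = ΔT/Q = 34/70.8 = 0.4802 K/W
R_polyurethane foam = R_total − R_other = 0.3717 K/W
k = L/(R·A) = 0.065/(0.3717×6.01)

k ≈ 0.0291 W/(m·K)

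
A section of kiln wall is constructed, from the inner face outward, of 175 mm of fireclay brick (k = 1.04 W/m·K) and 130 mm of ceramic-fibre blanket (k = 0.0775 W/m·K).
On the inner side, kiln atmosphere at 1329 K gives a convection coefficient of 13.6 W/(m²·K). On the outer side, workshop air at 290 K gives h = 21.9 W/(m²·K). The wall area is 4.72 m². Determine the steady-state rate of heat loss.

Q ≈ 2500 W

Using the resistance-network approach (series):
R_inner film = 1/(h_i·A) = 1/(13.6×4.72) = 0.01558 K/W
R_fireclay brick = L/(kA) = 0.175/(1.04×4.72) = 0.03565 K/W
R_ceramic-fibre blanket = L/(kA) = 0.13/(0.0775×4.72) = 0.3554 K/W
R_outer film = 1/(h_o·A) = 1/(21.9×4.72) = 0.009674 K/W
R_total = 0.4163 K/W
Q = ΔT / R_total = 1039 / 0.4163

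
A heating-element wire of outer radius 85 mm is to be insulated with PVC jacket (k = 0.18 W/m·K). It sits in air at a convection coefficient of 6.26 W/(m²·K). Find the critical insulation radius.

r_cr ≈ 28.8 mm

For a cylinder r_cr = k/h = 0.18/6.26
r_cr = 28.8 mm; since the bare radius (85 mm) is above r_cr, any added insulation will reduce heat loss.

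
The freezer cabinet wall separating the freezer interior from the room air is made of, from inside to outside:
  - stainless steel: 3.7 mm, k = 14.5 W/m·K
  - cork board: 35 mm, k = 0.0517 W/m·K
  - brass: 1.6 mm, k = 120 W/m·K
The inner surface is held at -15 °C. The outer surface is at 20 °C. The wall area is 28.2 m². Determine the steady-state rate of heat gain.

Thermal resistances in series:
R_stainless steel = L/(kA) = 0.0037/(14.5×28.2) = 9.049×10^-6 K/W
R_cork board = L/(kA) = 0.035/(0.0517×28.2) = 0.02401 K/W
R_brass = L/(kA) = 0.0016/(120×28.2) = 4.728×10^-7 K/W
R_total = 0.02402 K/W
Q = ΔT / R_total = 35 / 0.02402

Q ≈ 1460 W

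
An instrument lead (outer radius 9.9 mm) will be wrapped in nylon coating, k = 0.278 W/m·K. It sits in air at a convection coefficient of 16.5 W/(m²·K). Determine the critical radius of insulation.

r_cr ≈ 16.8 mm

For a cylinder r_cr = k/h = 0.278/16.5
r_cr = 16.8 mm; since the bare radius (9.9 mm) is below r_cr, adding a thin layer of insulation will *increase* heat loss.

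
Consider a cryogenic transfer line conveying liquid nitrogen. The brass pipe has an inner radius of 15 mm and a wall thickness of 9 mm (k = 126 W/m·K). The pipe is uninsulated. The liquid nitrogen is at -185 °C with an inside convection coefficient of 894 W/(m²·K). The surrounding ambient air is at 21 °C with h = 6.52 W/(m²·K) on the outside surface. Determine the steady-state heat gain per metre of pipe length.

Radial resistances (cylindrical: R_cond = ln(r_o/r_i)/(2πkL), R_conv = 1/(h·2πrL)):
R_inner film = 1/(h_i·2πr₁L) = 1/(894×2π×0.015×1) = 0.01187 K/W
R_brass pipe wall = ln(24/15)/(2π×126×1) = 5.937×10^-4 K/W
R_outer film = 1/(h_o·2πr_oL) = 1/(6.52×2π×0.024×1) = 1.017 K/W
R_total = 1.03 K/W
Q = ΔT/R_total = 206/1.03

q′ ≈ 200 W/m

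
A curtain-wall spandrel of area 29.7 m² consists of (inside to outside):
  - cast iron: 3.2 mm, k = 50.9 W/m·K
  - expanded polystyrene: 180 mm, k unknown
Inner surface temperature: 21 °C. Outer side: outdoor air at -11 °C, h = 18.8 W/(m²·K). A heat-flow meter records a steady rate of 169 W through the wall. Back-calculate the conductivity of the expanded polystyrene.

k ≈ 0.0323 W/(m·K)

Model the wall as resistances in series:
R_cast iron = L/(kA) = 0.0032/(50.9×29.7) = 2.117×10^-6 K/W
R_outer film = 1/(h_o·A) = 1/(18.8×29.7) = 0.001791 K/W
Sum of known resistances R_other = 0.001793 K/W
Total R = ΔT/Q = 32/169 = 0.1893 K/W
R_expanded polystyrene = R_total − R_other = 0.1876 K/W
k = L/(R·A) = 0.18/(0.1876×29.7)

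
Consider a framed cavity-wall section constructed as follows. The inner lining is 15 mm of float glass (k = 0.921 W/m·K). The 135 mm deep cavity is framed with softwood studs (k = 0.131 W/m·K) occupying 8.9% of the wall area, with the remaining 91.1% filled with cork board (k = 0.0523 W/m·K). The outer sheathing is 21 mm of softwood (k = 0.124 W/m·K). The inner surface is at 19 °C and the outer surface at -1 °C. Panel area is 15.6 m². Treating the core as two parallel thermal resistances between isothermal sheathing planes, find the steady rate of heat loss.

Q ≈ 127 W

Sheathing layers in series; stud and cavity paths in parallel between them.
R_inner = 0.015/(0.921×15.6) = 0.001044 K/W
R_stud  = 0.135/(0.131×0.089×15.6) = 0.7422 K/W
R_cav   = 0.135/(0.0523×0.911×15.6) = 0.1816 K/W
1/R_core = 1/R_stud + 1/R_cav → R_core = 0.1459 K/W
R_outer = 0.021/(0.124×15.6) = 0.01086 K/W
R_total = 0.1578 K/W
Q = ΔT/R_total = 20/0.1578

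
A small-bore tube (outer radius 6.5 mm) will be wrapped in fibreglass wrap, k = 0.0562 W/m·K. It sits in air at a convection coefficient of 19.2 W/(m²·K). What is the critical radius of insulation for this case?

For a cylinder r_cr = k/h = 0.0562/19.2
r_cr = 2.93 mm; since the bare radius (6.5 mm) is above r_cr, any added insulation will reduce heat loss.

r_cr ≈ 2.93 mm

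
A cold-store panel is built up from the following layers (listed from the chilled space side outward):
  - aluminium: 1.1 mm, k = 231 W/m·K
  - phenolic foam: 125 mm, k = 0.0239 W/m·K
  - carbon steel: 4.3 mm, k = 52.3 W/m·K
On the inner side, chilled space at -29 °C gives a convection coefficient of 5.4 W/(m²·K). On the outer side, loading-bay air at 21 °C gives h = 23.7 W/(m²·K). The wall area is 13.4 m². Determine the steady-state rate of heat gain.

Thermal resistances in series:
R_inner film = 1/(h_i·A) = 1/(5.4×13.4) = 0.01382 K/W
R_aluminium = L/(kA) = 0.0011/(231×13.4) = 3.554×10^-7 K/W
R_phenolic foam = L/(kA) = 0.125/(0.0239×13.4) = 0.3903 K/W
R_carbon steel = L/(kA) = 0.0043/(52.3×13.4) = 6.136×10^-6 K/W
R_outer film = 1/(h_o·A) = 1/(23.7×13.4) = 0.003149 K/W
R_total = 0.4073 K/W
Q = ΔT / R_total = 50 / 0.4073

Q ≈ 123 W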